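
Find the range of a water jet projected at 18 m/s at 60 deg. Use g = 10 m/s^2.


Given: v0 = 18 m/s, theta = 60 deg, g = 10 m/s^2
sin(2*60) = sin(120) = sqrt(3)/2
Using R = v0^2 * sin(2*theta) / g
R = 18^2 * (sqrt(3)/2) / 10
R = 324 * sqrt(3) / 20
R = 81/5*sqrt(3) m

81/5*sqrt(3) m


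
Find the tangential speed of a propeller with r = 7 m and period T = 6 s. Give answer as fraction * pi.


Given: radius r = 7 m, period T = 6 s
Using v = 2*pi*r / T
v = 2*pi*7 / 6
v = 14*pi / 6
v = 7/3*pi m/s

7/3*pi m/s


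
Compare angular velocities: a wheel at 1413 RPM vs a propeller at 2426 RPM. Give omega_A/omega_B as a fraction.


Given: RPM_A = 1413, RPM_B = 2426
omega = 2*pi*RPM/60, so omega_A/omega_B = RPM_A / RPM_B
omega_A/omega_B = 1413 / 2426
omega_A/omega_B = 1413/2426

1413/2426


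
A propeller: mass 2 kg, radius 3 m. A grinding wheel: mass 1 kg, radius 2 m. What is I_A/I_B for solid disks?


Given: M1=2 kg, R1=3 m, M2=1 kg, R2=2 m
For a disk: I = (1/2)*M*R^2, so I_A/I_B = (M1*R1^2)/(M2*R2^2)
M1*R1^2 = 2*9 = 18
M2*R2^2 = 1*4 = 4
I_A/I_B = 18/4 = 9/2

9/2


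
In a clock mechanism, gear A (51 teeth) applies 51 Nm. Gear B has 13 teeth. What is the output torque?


Given: N1 = 51, N2 = 13, T1 = 51 Nm
Using T2/T1 = N2/N1
T2 = T1 * N2 / N1
T2 = 51 * 13 / 51
T2 = 663 / 51
T2 = 13 Nm

13 Nm


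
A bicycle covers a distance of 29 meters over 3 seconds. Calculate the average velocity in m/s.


Given: distance d = 29 m, time t = 3 s
Using v = d / t
v = 29 / 3
v = 29/3 m/s

29/3 m/s


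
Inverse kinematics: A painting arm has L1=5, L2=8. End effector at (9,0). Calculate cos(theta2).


Given: L1 = 5, L2 = 8, target (x, y) = (9, 0)
Using cos(theta2) = (x^2 + y^2 - L1^2 - L2^2) / (2*L1*L2)
x^2 + y^2 = 9^2 + 0 = 81
L1^2 + L2^2 = 25 + 64 = 89
Numerator = 81 - 89 = -8
Denominator = 2*5*8 = 80
cos(theta2) = -8/80 = -1/10

-1/10


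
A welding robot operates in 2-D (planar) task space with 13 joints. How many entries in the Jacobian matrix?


Given: task space dimension = 2, joints = 13
Jacobian is a 2 x 13 matrix
Total entries = rows * columns
Total = 2 * 13
Total = 26

26


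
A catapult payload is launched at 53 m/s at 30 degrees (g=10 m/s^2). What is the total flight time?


Given: v0 = 53 m/s, theta = 30 deg, g = 10 m/s^2
sin(30) = 1/2
Using T = 2*v0*sin(theta) / g
T = 2*53*1/2 / 10
T = 53 / 10
T = 53/10 s

53/10 s


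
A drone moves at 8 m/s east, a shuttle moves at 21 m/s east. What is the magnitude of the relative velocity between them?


Given: v_A = 8 m/s east, v_B = 21 m/s east
Both move in the same direction; relative speed = |v_A - v_B|
|8 - 21| = |-13|
= 13 m/s

13 m/s


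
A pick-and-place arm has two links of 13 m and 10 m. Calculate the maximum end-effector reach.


Given: L1 = 13 m, L2 = 10 m
For a 2-link planar arm, max reach = L1 + L2 (fully extended)
Max reach = 13 + 10
Max reach = 23 m

23 m


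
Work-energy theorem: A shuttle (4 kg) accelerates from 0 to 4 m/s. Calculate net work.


Given: m = 4 kg, v0 = 0 m/s, v = 4 m/s
Using W = (1/2)*m*(v^2 - v0^2)
v^2 = 4^2 = 16
v0^2 = 0^2 = 0
v^2 - v0^2 = 16 - 0 = 16
W = (1/2)*4*16 = 32 J

32 J


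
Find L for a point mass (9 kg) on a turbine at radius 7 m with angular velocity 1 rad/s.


Given: m = 9 kg, r = 7 m, omega = 1 rad/s
For a point mass: I = m*r^2
I = 9*7^2 = 9*49 = 441
L = I*omega = 441*1
L = 441 kg*m^2/s

441 kg*m^2/s


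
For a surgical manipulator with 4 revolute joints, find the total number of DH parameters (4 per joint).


Given: 4 joints, 4 DH parameters per joint (d, theta, a, alpha)
Total DH parameters = number_of_joints * 4
Total = 4 * 4
Total = 16

16


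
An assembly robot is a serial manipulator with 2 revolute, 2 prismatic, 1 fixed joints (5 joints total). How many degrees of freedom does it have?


Given: serial robot with 2 revolute, 2 prismatic, 1 fixed joints
DOF contribution per joint type: revolute=1, prismatic=1, spherical=3, fixed=0
DOF = 2*1 + 2*1 + 1*0
DOF = 4

4


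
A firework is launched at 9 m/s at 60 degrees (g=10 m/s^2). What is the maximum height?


Given: v0 = 9 m/s, theta = 60 deg, g = 10 m/s^2
sin^2(60) = 3/4
Using H = v0^2 * sin^2(theta) / (2*g)
H = 9^2 * 3/4 / (2*10)
H = 81 * 3/4 / 20
H = 243/4 / 20
H = 243/80 m

243/80 m


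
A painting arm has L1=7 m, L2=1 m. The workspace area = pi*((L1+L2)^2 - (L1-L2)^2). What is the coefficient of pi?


Given: L1 = 7, L2 = 1
(L1+L2)^2 = (8)^2 = 64
(L1-L2)^2 = (6)^2 = 36
Difference = 64 - 36 = 28
This equals 4*L1*L2 = 4*7*1 = 28
Workspace area = 28*pi

28


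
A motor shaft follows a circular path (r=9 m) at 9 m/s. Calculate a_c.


Given: v = 9 m/s, r = 9 m
Using a_c = v^2 / r
a_c = 9^2 / 9
a_c = 81 / 9
a_c = 9 m/s^2

9 m/s^2


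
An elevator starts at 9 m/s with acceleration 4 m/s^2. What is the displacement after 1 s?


Given: v0 = 9 m/s, a = 4 m/s^2, t = 1 s
Using s = v0*t + (1/2)*a*t^2
s = 9*1 + (1/2)*4*1^2
s = 9 + (1/2)*4
s = 9 + 2
s = 11

11 m


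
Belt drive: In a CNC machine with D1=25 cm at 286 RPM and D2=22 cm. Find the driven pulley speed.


Given: D1 = 25 cm, w1 = 286 RPM, D2 = 22 cm
Using D1*w1 = D2*w2
w2 = D1*w1 / D2
w2 = 25*286 / 22
w2 = 7150 / 22
w2 = 325 RPM

325 RPM


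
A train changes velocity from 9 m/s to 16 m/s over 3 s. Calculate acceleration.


Given: initial velocity v0 = 9 m/s, final velocity v = 16 m/s, time t = 3 s
Using a = (v - v0) / t
a = (16 - 9) / 3
a = 7 / 3
a = 7/3 m/s^2

7/3 m/s^2


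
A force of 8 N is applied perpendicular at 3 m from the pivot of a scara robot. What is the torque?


Given: F = 8 N, r = 3 m, angle = 90 deg (perpendicular)
Using tau = F * r * sin(90)
sin(90) = 1
tau = 8 * 3 * 1
tau = 24 Nm

24 Nm


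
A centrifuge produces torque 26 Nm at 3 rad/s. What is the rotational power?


Given: tau = 26 Nm, omega = 3 rad/s
Using P = tau * omega
P = 26 * 3
P = 78 W

78 W


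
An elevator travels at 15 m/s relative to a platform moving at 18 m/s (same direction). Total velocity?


Given: object velocity = 15 m/s, platform velocity = 18 m/s (same direction)
Using classical velocity addition: v_total = v_object + v_platform
v_total = 15 + 18
v_total = 33 m/s

33 m/s


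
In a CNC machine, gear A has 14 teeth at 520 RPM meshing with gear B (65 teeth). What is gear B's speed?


Given: N1 = 14 teeth, w1 = 520 RPM, N2 = 65 teeth
Using N1*w1 = N2*w2
w2 = N1*w1 / N2
w2 = 14*520 / 65
w2 = 7280 / 65
w2 = 112 RPM

112 RPM


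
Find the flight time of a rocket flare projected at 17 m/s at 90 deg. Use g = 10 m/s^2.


Given: v0 = 17 m/s, theta = 90 deg, g = 10 m/s^2
sin(90) = 1
Using T = 2*v0*sin(theta) / g
T = 2*17*1 / 10
T = 34 / 10
T = 17/5 s

17/5 s


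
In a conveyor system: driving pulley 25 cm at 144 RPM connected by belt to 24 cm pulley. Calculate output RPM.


Given: D1 = 25 cm, w1 = 144 RPM, D2 = 24 cm
Using D1*w1 = D2*w2
w2 = D1*w1 / D2
w2 = 25*144 / 24
w2 = 3600 / 24
w2 = 150 RPM

150 RPM


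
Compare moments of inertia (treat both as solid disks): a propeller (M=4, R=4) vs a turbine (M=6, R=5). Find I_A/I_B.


Given: M1=4 kg, R1=4 m, M2=6 kg, R2=5 m
For a disk: I = (1/2)*M*R^2, so I_A/I_B = (M1*R1^2)/(M2*R2^2)
M1*R1^2 = 4*16 = 64
M2*R2^2 = 6*25 = 150
I_A/I_B = 64/150 = 32/75

32/75


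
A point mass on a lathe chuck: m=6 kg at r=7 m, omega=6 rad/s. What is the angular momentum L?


Given: m = 6 kg, r = 7 m, omega = 6 rad/s
For a point mass: I = m*r^2
I = 6*7^2 = 6*49 = 294
L = I*omega = 294*6
L = 1764 kg*m^2/s

1764 kg*m^2/s


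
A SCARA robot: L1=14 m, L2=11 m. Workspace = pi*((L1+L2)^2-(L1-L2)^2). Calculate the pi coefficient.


Given: L1 = 14, L2 = 11
(L1+L2)^2 = (25)^2 = 625
(L1-L2)^2 = (3)^2 = 9
Difference = 625 - 9 = 616
This equals 4*L1*L2 = 4*14*11 = 616
Workspace area = 616*pi

616


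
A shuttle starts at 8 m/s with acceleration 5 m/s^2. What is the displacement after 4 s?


Given: v0 = 8 m/s, a = 5 m/s^2, t = 4 s
Using s = v0*t + (1/2)*a*t^2
s = 8*4 + (1/2)*5*4^2
s = 32 + (1/2)*80
s = 32 + 40
s = 72

72 m


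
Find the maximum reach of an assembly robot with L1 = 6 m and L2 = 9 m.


Given: L1 = 6 m, L2 = 9 m
For a 2-link planar arm, max reach = L1 + L2 (fully extended)
Max reach = 6 + 9
Max reach = 15 m

15 m


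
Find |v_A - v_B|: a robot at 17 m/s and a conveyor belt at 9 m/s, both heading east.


Given: v_A = 17 m/s east, v_B = 9 m/s east
Both move in the same direction; relative speed = |v_A - v_B|
|17 - 9| = |8|
= 8 m/s

8 m/s


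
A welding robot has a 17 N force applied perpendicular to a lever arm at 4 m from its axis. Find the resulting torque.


Given: F = 17 N, r = 4 m, angle = 90 deg (perpendicular)
Using tau = F * r * sin(90)
sin(90) = 1
tau = 17 * 4 * 1
tau = 68 Nm

68 Nm


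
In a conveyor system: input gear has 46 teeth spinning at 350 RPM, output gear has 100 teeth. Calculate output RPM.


Given: N1 = 46 teeth, w1 = 350 RPM, N2 = 100 teeth
Using N1*w1 = N2*w2
w2 = N1*w1 / N2
w2 = 46*350 / 100
w2 = 16100 / 100
w2 = 161 RPM

161 RPM


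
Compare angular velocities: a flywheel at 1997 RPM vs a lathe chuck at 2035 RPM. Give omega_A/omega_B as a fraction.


Given: RPM_A = 1997, RPM_B = 2035
omega = 2*pi*RPM/60, so omega_A/omega_B = RPM_A / RPM_B
omega_A/omega_B = 1997 / 2035
omega_A/omega_B = 1997/2035

1997/2035


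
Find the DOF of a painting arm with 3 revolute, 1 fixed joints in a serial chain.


Given: serial robot with 3 revolute, 1 fixed joints
DOF contribution per joint type: revolute=1, prismatic=1, spherical=3, fixed=0
DOF = 3*1 + 1*0
DOF = 3

3


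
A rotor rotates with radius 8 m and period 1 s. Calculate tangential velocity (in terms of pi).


Given: radius r = 8 m, period T = 1 s
Using v = 2*pi*r / T
v = 2*pi*8 / 1
v = 16*pi / 1
v = 16*pi m/s

16*pi m/s


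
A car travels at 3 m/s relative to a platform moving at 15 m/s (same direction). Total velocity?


Given: object velocity = 3 m/s, platform velocity = 15 m/s (same direction)
Using classical velocity addition: v_total = v_object + v_platform
v_total = 3 + 15
v_total = 18 m/s

18 m/s


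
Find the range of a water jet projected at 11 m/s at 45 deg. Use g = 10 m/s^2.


Given: v0 = 11 m/s, theta = 45 deg, g = 10 m/s^2
sin(2*45) = sin(90) = 1
Using R = v0^2 * sin(2*theta) / g
R = 11^2 * 1 / 10
R = 121 / 10
R = 121/10 m

121/10 m


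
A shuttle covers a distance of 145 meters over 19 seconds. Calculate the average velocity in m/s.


Given: distance d = 145 m, time t = 19 s
Using v = d / t
v = 145 / 19
v = 145/19 m/s

145/19 m/s


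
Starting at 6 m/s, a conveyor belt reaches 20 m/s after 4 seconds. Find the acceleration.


Given: initial velocity v0 = 6 m/s, final velocity v = 20 m/s, time t = 4 s
Using a = (v - v0) / t
a = (20 - 6) / 4
a = 14 / 4
a = 7/2 m/s^2

7/2 m/s^2


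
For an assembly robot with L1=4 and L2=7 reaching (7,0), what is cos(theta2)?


Given: L1 = 4, L2 = 7, target (x, y) = (7, 0)
Using cos(theta2) = (x^2 + y^2 - L1^2 - L2^2) / (2*L1*L2)
x^2 + y^2 = 7^2 + 0 = 49
L1^2 + L2^2 = 16 + 49 = 65
Numerator = 49 - 65 = -16
Denominator = 2*4*7 = 56
cos(theta2) = -16/56 = -2/7

-2/7


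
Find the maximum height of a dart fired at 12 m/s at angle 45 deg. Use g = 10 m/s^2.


Given: v0 = 12 m/s, theta = 45 deg, g = 10 m/s^2
sin^2(45) = 1/2
Using H = v0^2 * sin^2(theta) / (2*g)
H = 12^2 * 1/2 / (2*10)
H = 144 * 1/2 / 20
H = 72 / 20
H = 18/5 m

18/5 m


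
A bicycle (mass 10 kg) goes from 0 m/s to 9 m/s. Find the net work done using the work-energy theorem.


Given: m = 10 kg, v0 = 0 m/s, v = 9 m/s
Using W = (1/2)*m*(v^2 - v0^2)
v^2 = 9^2 = 81
v0^2 = 0^2 = 0
v^2 - v0^2 = 81 - 0 = 81
W = (1/2)*10*81 = 405 J

405 J


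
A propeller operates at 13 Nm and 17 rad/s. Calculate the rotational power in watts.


Given: tau = 13 Nm, omega = 17 rad/s
Using P = tau * omega
P = 13 * 17
P = 221 W

221 W


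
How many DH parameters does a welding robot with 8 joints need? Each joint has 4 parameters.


Given: 8 joints, 4 DH parameters per joint (d, theta, a, alpha)
Total DH parameters = number_of_joints * 4
Total = 8 * 4
Total = 32

32


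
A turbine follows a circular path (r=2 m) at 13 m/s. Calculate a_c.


Given: v = 13 m/s, r = 2 m
Using a_c = v^2 / r
a_c = 13^2 / 2
a_c = 169 / 2
a_c = 169/2 m/s^2

169/2 m/s^2


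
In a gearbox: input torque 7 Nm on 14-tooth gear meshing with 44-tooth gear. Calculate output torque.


Given: N1 = 14, N2 = 44, T1 = 7 Nm
Using T2/T1 = N2/N1
T2 = T1 * N2 / N1
T2 = 7 * 44 / 14
T2 = 308 / 14
T2 = 22 Nm

22 Nm


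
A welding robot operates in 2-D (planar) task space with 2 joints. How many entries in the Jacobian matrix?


Given: task space dimension = 2, joints = 2
Jacobian is a 2 x 2 matrix
Total entries = rows * columns
Total = 2 * 2
Total = 4

4


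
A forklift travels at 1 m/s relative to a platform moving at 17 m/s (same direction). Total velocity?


Given: object velocity = 1 m/s, platform velocity = 17 m/s (same direction)
Using classical velocity addition: v_total = v_object + v_platform
v_total = 1 + 17
v_total = 18 m/s

18 m/s


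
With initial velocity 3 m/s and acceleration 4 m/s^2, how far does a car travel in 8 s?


Given: v0 = 3 m/s, a = 4 m/s^2, t = 8 s
Using s = v0*t + (1/2)*a*t^2
s = 3*8 + (1/2)*4*8^2
s = 24 + (1/2)*256
s = 24 + 128
s = 152

152 m


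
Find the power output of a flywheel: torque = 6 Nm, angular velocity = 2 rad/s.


Given: tau = 6 Nm, omega = 2 rad/s
Using P = tau * omega
P = 6 * 2
P = 12 W

12 W


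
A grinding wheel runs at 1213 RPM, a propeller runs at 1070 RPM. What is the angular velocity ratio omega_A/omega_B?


Given: RPM_A = 1213, RPM_B = 1070
omega = 2*pi*RPM/60, so omega_A/omega_B = RPM_A / RPM_B
omega_A/omega_B = 1213 / 1070
omega_A/omega_B = 1213/1070

1213/1070


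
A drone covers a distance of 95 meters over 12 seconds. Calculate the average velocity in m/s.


Given: distance d = 95 m, time t = 12 s
Using v = d / t
v = 95 / 12
v = 95/12 m/s

95/12 m/s


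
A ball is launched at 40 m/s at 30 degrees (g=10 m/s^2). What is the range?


Given: v0 = 40 m/s, theta = 30 deg, g = 10 m/s^2
sin(2*30) = sin(60) = sqrt(3)/2
Using R = v0^2 * sin(2*theta) / g
R = 40^2 * (sqrt(3)/2) / 10
R = 1600 * sqrt(3) / 20
R = 80*sqrt(3) m

80*sqrt(3) m


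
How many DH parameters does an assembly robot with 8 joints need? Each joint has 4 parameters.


Given: 8 joints, 4 DH parameters per joint (d, theta, a, alpha)
Total DH parameters = number_of_joints * 4
Total = 8 * 4
Total = 32

32


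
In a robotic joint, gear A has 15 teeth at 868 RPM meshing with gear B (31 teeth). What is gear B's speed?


Given: N1 = 15 teeth, w1 = 868 RPM, N2 = 31 teeth
Using N1*w1 = N2*w2
w2 = N1*w1 / N2
w2 = 15*868 / 31
w2 = 13020 / 31
w2 = 420 RPM

420 RPM


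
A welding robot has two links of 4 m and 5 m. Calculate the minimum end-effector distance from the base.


Given: L1 = 4 m, L2 = 5 m
For a 2-link planar arm, min reach = |L1 - L2| (second link folded back)
Min reach = |4 - 5|
Min reach = 1 m

1 m


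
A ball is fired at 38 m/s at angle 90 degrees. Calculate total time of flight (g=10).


Given: v0 = 38 m/s, theta = 90 deg, g = 10 m/s^2
sin(90) = 1
Using T = 2*v0*sin(theta) / g
T = 2*38*1 / 10
T = 76 / 10
T = 38/5 s

38/5 s


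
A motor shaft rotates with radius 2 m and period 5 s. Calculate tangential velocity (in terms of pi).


Given: radius r = 2 m, period T = 5 s
Using v = 2*pi*r / T
v = 2*pi*2 / 5
v = 4*pi / 5
v = 4/5*pi m/s

4/5*pi m/s


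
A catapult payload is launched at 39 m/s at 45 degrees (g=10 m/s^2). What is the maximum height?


Given: v0 = 39 m/s, theta = 45 deg, g = 10 m/s^2
sin^2(45) = 1/2
Using H = v0^2 * sin^2(theta) / (2*g)
H = 39^2 * 1/2 / (2*10)
H = 1521 * 1/2 / 20
H = 1521/2 / 20
H = 1521/40 m

1521/40 m


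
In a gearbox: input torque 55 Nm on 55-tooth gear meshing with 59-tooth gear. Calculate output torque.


Given: N1 = 55, N2 = 59, T1 = 55 Nm
Using T2/T1 = N2/N1
T2 = T1 * N2 / N1
T2 = 55 * 59 / 55
T2 = 3245 / 55
T2 = 59 Nm

59 Nm


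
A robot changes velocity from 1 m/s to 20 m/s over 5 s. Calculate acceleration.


Given: initial velocity v0 = 1 m/s, final velocity v = 20 m/s, time t = 5 s
Using a = (v - v0) / t
a = (20 - 1) / 5
a = 19 / 5
a = 19/5 m/s^2

19/5 m/s^2


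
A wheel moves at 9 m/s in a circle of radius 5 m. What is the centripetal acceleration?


Given: v = 9 m/s, r = 5 m
Using a_c = v^2 / r
a_c = 9^2 / 5
a_c = 81 / 5
a_c = 81/5 m/s^2

81/5 m/s^2


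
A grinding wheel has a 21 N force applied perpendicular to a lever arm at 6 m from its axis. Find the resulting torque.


Given: F = 21 N, r = 6 m, angle = 90 deg (perpendicular)
Using tau = F * r * sin(90)
sin(90) = 1
tau = 21 * 6 * 1
tau = 126 Nm

126 Nm


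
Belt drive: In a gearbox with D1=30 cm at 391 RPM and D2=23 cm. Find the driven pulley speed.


Given: D1 = 30 cm, w1 = 391 RPM, D2 = 23 cm
Using D1*w1 = D2*w2
w2 = D1*w1 / D2
w2 = 30*391 / 23
w2 = 11730 / 23
w2 = 510 RPM

510 RPM


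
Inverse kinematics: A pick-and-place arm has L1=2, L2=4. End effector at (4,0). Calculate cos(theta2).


Given: L1 = 2, L2 = 4, target (x, y) = (4, 0)
Using cos(theta2) = (x^2 + y^2 - L1^2 - L2^2) / (2*L1*L2)
x^2 + y^2 = 4^2 + 0 = 16
L1^2 + L2^2 = 4 + 16 = 20
Numerator = 16 - 20 = -4
Denominator = 2*2*4 = 16
cos(theta2) = -4/16 = -1/4

-1/4


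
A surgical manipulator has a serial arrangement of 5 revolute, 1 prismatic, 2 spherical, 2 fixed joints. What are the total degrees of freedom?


Given: serial robot with 5 revolute, 1 prismatic, 2 spherical, 2 fixed joints
DOF contribution per joint type: revolute=1, prismatic=1, spherical=3, fixed=0
DOF = 5*1 + 1*1 + 2*3 + 2*0
DOF = 12

12


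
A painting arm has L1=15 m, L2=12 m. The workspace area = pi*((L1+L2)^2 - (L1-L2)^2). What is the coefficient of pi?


Given: L1 = 15, L2 = 12
(L1+L2)^2 = (27)^2 = 729
(L1-L2)^2 = (3)^2 = 9
Difference = 729 - 9 = 720
This equals 4*L1*L2 = 4*15*12 = 720
Workspace area = 720*pi

720


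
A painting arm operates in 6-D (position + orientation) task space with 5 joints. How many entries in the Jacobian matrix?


Given: task space dimension = 6, joints = 5
Jacobian is a 6 x 5 matrix
Total entries = rows * columns
Total = 6 * 5
Total = 30

30


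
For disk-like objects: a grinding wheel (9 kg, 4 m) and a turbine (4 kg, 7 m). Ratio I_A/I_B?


Given: M1=9 kg, R1=4 m, M2=4 kg, R2=7 m
For a disk: I = (1/2)*M*R^2, so I_A/I_B = (M1*R1^2)/(M2*R2^2)
M1*R1^2 = 9*16 = 144
M2*R2^2 = 4*49 = 196
I_A/I_B = 144/196 = 36/49

36/49


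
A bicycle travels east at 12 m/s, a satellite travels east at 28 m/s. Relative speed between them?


Given: v_A = 12 m/s east, v_B = 28 m/s east
Both move in the same direction; relative speed = |v_A - v_B|
|12 - 28| = |-16|
= 16 m/s

16 m/s


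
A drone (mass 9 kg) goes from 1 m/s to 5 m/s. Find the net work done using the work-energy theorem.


Given: m = 9 kg, v0 = 1 m/s, v = 5 m/s
Using W = (1/2)*m*(v^2 - v0^2)
v^2 = 5^2 = 25
v0^2 = 1^2 = 1
v^2 - v0^2 = 25 - 1 = 24
W = (1/2)*9*24 = 108 J

108 J


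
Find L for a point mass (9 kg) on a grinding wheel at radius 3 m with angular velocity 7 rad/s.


Given: m = 9 kg, r = 3 m, omega = 7 rad/s
For a point mass: I = m*r^2
I = 9*3^2 = 9*9 = 81
L = I*omega = 81*7
L = 567 kg*m^2/s

567 kg*m^2/s


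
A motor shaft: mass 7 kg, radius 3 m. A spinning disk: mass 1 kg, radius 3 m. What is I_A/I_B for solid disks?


Given: M1=7 kg, R1=3 m, M2=1 kg, R2=3 m
For a disk: I = (1/2)*M*R^2, so I_A/I_B = (M1*R1^2)/(M2*R2^2)
M1*R1^2 = 7*9 = 63
M2*R2^2 = 1*9 = 9
I_A/I_B = 63/9 = 7

7


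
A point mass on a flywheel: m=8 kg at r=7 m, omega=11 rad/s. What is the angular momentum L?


Given: m = 8 kg, r = 7 m, omega = 11 rad/s
For a point mass: I = m*r^2
I = 8*7^2 = 8*49 = 392
L = I*omega = 392*11
L = 4312 kg*m^2/s

4312 kg*m^2/s


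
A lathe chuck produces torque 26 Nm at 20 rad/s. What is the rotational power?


Given: tau = 26 Nm, omega = 20 rad/s
Using P = tau * omega
P = 26 * 20
P = 520 W

520 W


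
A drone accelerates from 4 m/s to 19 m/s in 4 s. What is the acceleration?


Given: initial velocity v0 = 4 m/s, final velocity v = 19 m/s, time t = 4 s
Using a = (v - v0) / t
a = (19 - 4) / 4
a = 15 / 4
a = 15/4 m/s^2

15/4 m/s^2


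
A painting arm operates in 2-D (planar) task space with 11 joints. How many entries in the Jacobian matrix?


Given: task space dimension = 2, joints = 11
Jacobian is a 2 x 11 matrix
Total entries = rows * columns
Total = 2 * 11
Total = 22

22


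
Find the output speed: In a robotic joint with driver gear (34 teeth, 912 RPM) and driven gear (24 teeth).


Given: N1 = 34 teeth, w1 = 912 RPM, N2 = 24 teeth
Using N1*w1 = N2*w2
w2 = N1*w1 / N2
w2 = 34*912 / 24
w2 = 31008 / 24
w2 = 1292 RPM

1292 RPM


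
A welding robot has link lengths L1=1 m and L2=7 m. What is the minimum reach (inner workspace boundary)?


Given: L1 = 1 m, L2 = 7 m
For a 2-link planar arm, min reach = |L1 - L2| (second link folded back)
Min reach = |1 - 7|
Min reach = 6 m

6 m


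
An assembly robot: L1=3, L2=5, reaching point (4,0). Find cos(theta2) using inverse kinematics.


Given: L1 = 3, L2 = 5, target (x, y) = (4, 0)
Using cos(theta2) = (x^2 + y^2 - L1^2 - L2^2) / (2*L1*L2)
x^2 + y^2 = 4^2 + 0 = 16
L1^2 + L2^2 = 9 + 25 = 34
Numerator = 16 - 34 = -18
Denominator = 2*3*5 = 30
cos(theta2) = -18/30 = -3/5

-3/5


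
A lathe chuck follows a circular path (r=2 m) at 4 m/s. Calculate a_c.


Given: v = 4 m/s, r = 2 m
Using a_c = v^2 / r
a_c = 4^2 / 2
a_c = 16 / 2
a_c = 8 m/s^2

8 m/s^2


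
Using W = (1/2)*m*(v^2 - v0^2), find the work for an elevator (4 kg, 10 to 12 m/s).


Given: m = 4 kg, v0 = 10 m/s, v = 12 m/s
Using W = (1/2)*m*(v^2 - v0^2)
v^2 = 12^2 = 144
v0^2 = 10^2 = 100
v^2 - v0^2 = 144 - 100 = 44
W = (1/2)*4*44 = 88 J

88 J


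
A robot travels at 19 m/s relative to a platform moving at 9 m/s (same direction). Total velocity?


Given: object velocity = 19 m/s, platform velocity = 9 m/s (same direction)
Using classical velocity addition: v_total = v_object + v_platform
v_total = 19 + 9
v_total = 28 m/s

28 m/s


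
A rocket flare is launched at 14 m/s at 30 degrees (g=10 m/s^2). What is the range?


Given: v0 = 14 m/s, theta = 30 deg, g = 10 m/s^2
sin(2*30) = sin(60) = sqrt(3)/2
Using R = v0^2 * sin(2*theta) / g
R = 14^2 * (sqrt(3)/2) / 10
R = 196 * sqrt(3) / 20
R = 49/5*sqrt(3) m

49/5*sqrt(3) m


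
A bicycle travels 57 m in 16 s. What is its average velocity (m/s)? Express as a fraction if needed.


Given: distance d = 57 m, time t = 16 s
Using v = d / t
v = 57 / 16
v = 57/16 m/s

57/16 m/s


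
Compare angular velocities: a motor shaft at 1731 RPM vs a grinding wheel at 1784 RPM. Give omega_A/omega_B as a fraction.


Given: RPM_A = 1731, RPM_B = 1784
omega = 2*pi*RPM/60, so omega_A/omega_B = RPM_A / RPM_B
omega_A/omega_B = 1731 / 1784
omega_A/omega_B = 1731/1784

1731/1784


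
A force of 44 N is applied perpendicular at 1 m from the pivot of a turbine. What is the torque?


Given: F = 44 N, r = 1 m, angle = 90 deg (perpendicular)
Using tau = F * r * sin(90)
sin(90) = 1
tau = 44 * 1 * 1
tau = 44 Nm

44 Nm


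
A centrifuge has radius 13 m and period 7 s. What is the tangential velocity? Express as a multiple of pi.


Given: radius r = 13 m, period T = 7 s
Using v = 2*pi*r / T
v = 2*pi*13 / 7
v = 26*pi / 7
v = 26/7*pi m/s

26/7*pi m/s


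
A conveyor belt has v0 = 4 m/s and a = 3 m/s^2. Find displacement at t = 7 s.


Given: v0 = 4 m/s, a = 3 m/s^2, t = 7 s
Using s = v0*t + (1/2)*a*t^2
s = 4*7 + (1/2)*3*7^2
s = 28 + (1/2)*147
s = 28 + 147/2
s = 203/2

203/2 m


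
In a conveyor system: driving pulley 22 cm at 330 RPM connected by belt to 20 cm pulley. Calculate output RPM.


Given: D1 = 22 cm, w1 = 330 RPM, D2 = 20 cm
Using D1*w1 = D2*w2
w2 = D1*w1 / D2
w2 = 22*330 / 20
w2 = 7260 / 20
w2 = 363 RPM

363 RPM


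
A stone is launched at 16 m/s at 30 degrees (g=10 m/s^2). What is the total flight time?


Given: v0 = 16 m/s, theta = 30 deg, g = 10 m/s^2
sin(30) = 1/2
Using T = 2*v0*sin(theta) / g
T = 2*16*1/2 / 10
T = 16 / 10
T = 8/5 s

8/5 s


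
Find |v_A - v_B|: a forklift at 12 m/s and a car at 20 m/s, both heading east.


Given: v_A = 12 m/s east, v_B = 20 m/s east
Both move in the same direction; relative speed = |v_A - v_B|
|12 - 20| = |-8|
= 8 m/s

8 m/s


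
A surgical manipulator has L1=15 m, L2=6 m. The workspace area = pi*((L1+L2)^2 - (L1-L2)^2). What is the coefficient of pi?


Given: L1 = 15, L2 = 6
(L1+L2)^2 = (21)^2 = 441
(L1-L2)^2 = (9)^2 = 81
Difference = 441 - 81 = 360
This equals 4*L1*L2 = 4*15*6 = 360
Workspace area = 360*pi

360


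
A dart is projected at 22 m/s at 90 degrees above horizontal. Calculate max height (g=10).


Given: v0 = 22 m/s, theta = 90 deg, g = 10 m/s^2
sin^2(90) = 1
Using H = v0^2 * sin^2(theta) / (2*g)
H = 22^2 * 1 / (2*10)
H = 484 * 1 / 20
H = 484 / 20
H = 121/5 m

121/5 m


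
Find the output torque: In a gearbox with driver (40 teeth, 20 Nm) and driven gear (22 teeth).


Given: N1 = 40, N2 = 22, T1 = 20 Nm
Using T2/T1 = N2/N1
T2 = T1 * N2 / N1
T2 = 20 * 22 / 40
T2 = 440 / 40
T2 = 11 Nm

11 Nm


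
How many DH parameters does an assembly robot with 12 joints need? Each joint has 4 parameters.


Given: 12 joints, 4 DH parameters per joint (d, theta, a, alpha)
Total DH parameters = number_of_joints * 4
Total = 12 * 4
Total = 48

48


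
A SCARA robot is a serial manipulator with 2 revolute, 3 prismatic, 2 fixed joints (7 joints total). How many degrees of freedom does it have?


Given: serial robot with 2 revolute, 3 prismatic, 2 fixed joints
DOF contribution per joint type: revolute=1, prismatic=1, spherical=3, fixed=0
DOF = 2*1 + 3*1 + 2*0
DOF = 5

5


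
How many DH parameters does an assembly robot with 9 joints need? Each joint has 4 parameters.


Given: 9 joints, 4 DH parameters per joint (d, theta, a, alpha)
Total DH parameters = number_of_joints * 4
Total = 9 * 4
Total = 36

36


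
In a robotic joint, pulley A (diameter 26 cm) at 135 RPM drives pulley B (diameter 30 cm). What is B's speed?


Given: D1 = 26 cm, w1 = 135 RPM, D2 = 30 cm
Using D1*w1 = D2*w2
w2 = D1*w1 / D2
w2 = 26*135 / 30
w2 = 3510 / 30
w2 = 117 RPM

117 RPM


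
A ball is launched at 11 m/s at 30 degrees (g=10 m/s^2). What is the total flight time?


Given: v0 = 11 m/s, theta = 30 deg, g = 10 m/s^2
sin(30) = 1/2
Using T = 2*v0*sin(theta) / g
T = 2*11*1/2 / 10
T = 11 / 10
T = 11/10 s

11/10 s


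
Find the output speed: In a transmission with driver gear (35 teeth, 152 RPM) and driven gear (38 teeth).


Given: N1 = 35 teeth, w1 = 152 RPM, N2 = 38 teeth
Using N1*w1 = N2*w2
w2 = N1*w1 / N2
w2 = 35*152 / 38
w2 = 5320 / 38
w2 = 140 RPM

140 RPM


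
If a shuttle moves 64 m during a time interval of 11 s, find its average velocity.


Given: distance d = 64 m, time t = 11 s
Using v = d / t
v = 64 / 11
v = 64/11 m/s

64/11 m/s


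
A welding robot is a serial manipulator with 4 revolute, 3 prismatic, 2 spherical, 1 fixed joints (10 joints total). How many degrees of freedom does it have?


Given: serial robot with 4 revolute, 3 prismatic, 2 spherical, 1 fixed joints
DOF contribution per joint type: revolute=1, prismatic=1, spherical=3, fixed=0
DOF = 4*1 + 3*1 + 2*3 + 1*0
DOF = 13

13


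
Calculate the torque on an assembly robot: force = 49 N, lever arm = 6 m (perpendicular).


Given: F = 49 N, r = 6 m, angle = 90 deg (perpendicular)
Using tau = F * r * sin(90)
sin(90) = 1
tau = 49 * 6 * 1
tau = 294 Nm

294 Nm


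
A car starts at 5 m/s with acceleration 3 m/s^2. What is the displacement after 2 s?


Given: v0 = 5 m/s, a = 3 m/s^2, t = 2 s
Using s = v0*t + (1/2)*a*t^2
s = 5*2 + (1/2)*3*2^2
s = 10 + (1/2)*12
s = 10 + 6
s = 16

16 m


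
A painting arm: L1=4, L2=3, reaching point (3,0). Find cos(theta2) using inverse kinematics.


Given: L1 = 4, L2 = 3, target (x, y) = (3, 0)
Using cos(theta2) = (x^2 + y^2 - L1^2 - L2^2) / (2*L1*L2)
x^2 + y^2 = 3^2 + 0 = 9
L1^2 + L2^2 = 16 + 9 = 25
Numerator = 9 - 25 = -16
Denominator = 2*4*3 = 24
cos(theta2) = -16/24 = -2/3

-2/3


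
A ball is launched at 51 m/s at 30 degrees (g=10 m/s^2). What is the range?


Given: v0 = 51 m/s, theta = 30 deg, g = 10 m/s^2
sin(2*30) = sin(60) = sqrt(3)/2
Using R = v0^2 * sin(2*theta) / g
R = 51^2 * (sqrt(3)/2) / 10
R = 2601 * sqrt(3) / 20
R = 2601/20*sqrt(3) m

2601/20*sqrt(3) m


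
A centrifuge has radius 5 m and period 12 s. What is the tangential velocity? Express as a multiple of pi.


Given: radius r = 5 m, period T = 12 s
Using v = 2*pi*r / T
v = 2*pi*5 / 12
v = 10*pi / 12
v = 5/6*pi m/s

5/6*pi m/s


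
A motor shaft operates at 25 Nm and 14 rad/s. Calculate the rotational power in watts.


Given: tau = 25 Nm, omega = 14 rad/s
Using P = tau * omega
P = 25 * 14
P = 350 W

350 W


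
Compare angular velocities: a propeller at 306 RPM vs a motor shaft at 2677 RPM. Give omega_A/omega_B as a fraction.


Given: RPM_A = 306, RPM_B = 2677
omega = 2*pi*RPM/60, so omega_A/omega_B = RPM_A / RPM_B
omega_A/omega_B = 306 / 2677
omega_A/omega_B = 306/2677

306/2677


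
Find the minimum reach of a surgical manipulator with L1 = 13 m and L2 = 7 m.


Given: L1 = 13 m, L2 = 7 m
For a 2-link planar arm, min reach = |L1 - L2| (second link folded back)
Min reach = |13 - 7|
Min reach = 6 m

6 m


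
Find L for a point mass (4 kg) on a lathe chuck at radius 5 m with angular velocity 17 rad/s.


Given: m = 4 kg, r = 5 m, omega = 17 rad/s
For a point mass: I = m*r^2
I = 4*5^2 = 4*25 = 100
L = I*omega = 100*17
L = 1700 kg*m^2/s

1700 kg*m^2/s


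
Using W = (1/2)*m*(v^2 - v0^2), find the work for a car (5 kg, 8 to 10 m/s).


Given: m = 5 kg, v0 = 8 m/s, v = 10 m/s
Using W = (1/2)*m*(v^2 - v0^2)
v^2 = 10^2 = 100
v0^2 = 8^2 = 64
v^2 - v0^2 = 100 - 64 = 36
W = (1/2)*5*36 = 90 J

90 J


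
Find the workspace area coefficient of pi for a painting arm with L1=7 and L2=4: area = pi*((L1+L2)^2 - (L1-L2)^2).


Given: L1 = 7, L2 = 4
(L1+L2)^2 = (11)^2 = 121
(L1-L2)^2 = (3)^2 = 9
Difference = 121 - 9 = 112
This equals 4*L1*L2 = 4*7*4 = 112
Workspace area = 112*pi

112


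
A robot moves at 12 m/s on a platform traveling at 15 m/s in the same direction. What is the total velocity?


Given: object velocity = 12 m/s, platform velocity = 15 m/s (same direction)
Using classical velocity addition: v_total = v_object + v_platform
v_total = 12 + 15
v_total = 27 m/s

27 m/s


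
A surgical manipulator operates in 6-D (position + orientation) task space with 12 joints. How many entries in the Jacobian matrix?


Given: task space dimension = 6, joints = 12
Jacobian is a 6 x 12 matrix
Total entries = rows * columns
Total = 6 * 12
Total = 72

72


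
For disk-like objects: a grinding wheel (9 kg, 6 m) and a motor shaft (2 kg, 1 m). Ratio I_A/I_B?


Given: M1=9 kg, R1=6 m, M2=2 kg, R2=1 m
For a disk: I = (1/2)*M*R^2, so I_A/I_B = (M1*R1^2)/(M2*R2^2)
M1*R1^2 = 9*36 = 324
M2*R2^2 = 2*1 = 2
I_A/I_B = 324/2 = 162

162


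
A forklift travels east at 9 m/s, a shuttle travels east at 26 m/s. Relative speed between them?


Given: v_A = 9 m/s east, v_B = 26 m/s east
Both move in the same direction; relative speed = |v_A - v_B|
|9 - 26| = |-17|
= 17 m/s

17 m/s


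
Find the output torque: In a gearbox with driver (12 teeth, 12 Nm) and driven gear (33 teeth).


Given: N1 = 12, N2 = 33, T1 = 12 Nm
Using T2/T1 = N2/N1
T2 = T1 * N2 / N1
T2 = 12 * 33 / 12
T2 = 396 / 12
T2 = 33 Nm

33 Nm


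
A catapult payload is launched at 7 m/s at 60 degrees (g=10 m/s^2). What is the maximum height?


Given: v0 = 7 m/s, theta = 60 deg, g = 10 m/s^2
sin^2(60) = 3/4
Using H = v0^2 * sin^2(theta) / (2*g)
H = 7^2 * 3/4 / (2*10)
H = 49 * 3/4 / 20
H = 147/4 / 20
H = 147/80 m

147/80 m


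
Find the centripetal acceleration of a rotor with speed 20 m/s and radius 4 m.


Given: v = 20 m/s, r = 4 m
Using a_c = v^2 / r
a_c = 20^2 / 4
a_c = 400 / 4
a_c = 100 m/s^2

100 m/s^2


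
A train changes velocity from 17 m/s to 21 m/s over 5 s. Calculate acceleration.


Given: initial velocity v0 = 17 m/s, final velocity v = 21 m/s, time t = 5 s
Using a = (v - v0) / t
a = (21 - 17) / 5
a = 4 / 5
a = 4/5 m/s^2

4/5 m/s^2


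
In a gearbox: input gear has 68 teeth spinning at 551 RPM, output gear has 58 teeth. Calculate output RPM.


Given: N1 = 68 teeth, w1 = 551 RPM, N2 = 58 teeth
Using N1*w1 = N2*w2
w2 = N1*w1 / N2
w2 = 68*551 / 58
w2 = 37468 / 58
w2 = 646 RPM

646 RPM


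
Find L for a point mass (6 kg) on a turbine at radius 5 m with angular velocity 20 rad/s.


Given: m = 6 kg, r = 5 m, omega = 20 rad/s
For a point mass: I = m*r^2
I = 6*5^2 = 6*25 = 150
L = I*omega = 150*20
L = 3000 kg*m^2/s

3000 kg*m^2/s


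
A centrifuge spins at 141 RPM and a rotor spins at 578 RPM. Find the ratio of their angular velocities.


Given: RPM_A = 141, RPM_B = 578
omega = 2*pi*RPM/60, so omega_A/omega_B = RPM_A / RPM_B
omega_A/omega_B = 141 / 578
omega_A/omega_B = 141/578

141/578


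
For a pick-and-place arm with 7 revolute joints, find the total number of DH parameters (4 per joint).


Given: 7 joints, 4 DH parameters per joint (d, theta, a, alpha)
Total DH parameters = number_of_joints * 4
Total = 7 * 4
Total = 28

28


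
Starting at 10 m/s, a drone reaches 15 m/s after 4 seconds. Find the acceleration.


Given: initial velocity v0 = 10 m/s, final velocity v = 15 m/s, time t = 4 s
Using a = (v - v0) / t
a = (15 - 10) / 4
a = 5 / 4
a = 5/4 m/s^2

5/4 m/s^2


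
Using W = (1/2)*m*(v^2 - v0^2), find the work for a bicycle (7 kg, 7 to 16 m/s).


Given: m = 7 kg, v0 = 7 m/s, v = 16 m/s
Using W = (1/2)*m*(v^2 - v0^2)
v^2 = 16^2 = 256
v0^2 = 7^2 = 49
v^2 - v0^2 = 256 - 49 = 207
W = (1/2)*7*207 = 1449/2 J

1449/2 J


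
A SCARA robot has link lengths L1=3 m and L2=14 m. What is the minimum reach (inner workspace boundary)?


Given: L1 = 3 m, L2 = 14 m
For a 2-link planar arm, min reach = |L1 - L2| (second link folded back)
Min reach = |3 - 14|
Min reach = 11 m

11 m


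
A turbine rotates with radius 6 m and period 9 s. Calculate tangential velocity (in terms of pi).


Given: radius r = 6 m, period T = 9 s
Using v = 2*pi*r / T
v = 2*pi*6 / 9
v = 12*pi / 9
v = 4/3*pi m/s

4/3*pi m/s


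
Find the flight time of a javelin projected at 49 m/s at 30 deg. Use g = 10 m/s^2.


Given: v0 = 49 m/s, theta = 30 deg, g = 10 m/s^2
sin(30) = 1/2
Using T = 2*v0*sin(theta) / g
T = 2*49*1/2 / 10
T = 49 / 10
T = 49/10 s

49/10 s


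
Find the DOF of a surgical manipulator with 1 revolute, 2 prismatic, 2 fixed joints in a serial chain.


Given: serial robot with 1 revolute, 2 prismatic, 2 fixed joints
DOF contribution per joint type: revolute=1, prismatic=1, spherical=3, fixed=0
DOF = 1*1 + 2*1 + 2*0
DOF = 3

3


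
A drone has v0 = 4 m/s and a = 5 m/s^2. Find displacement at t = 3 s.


Given: v0 = 4 m/s, a = 5 m/s^2, t = 3 s
Using s = v0*t + (1/2)*a*t^2
s = 4*3 + (1/2)*5*3^2
s = 12 + (1/2)*45
s = 12 + 45/2
s = 69/2

69/2 m


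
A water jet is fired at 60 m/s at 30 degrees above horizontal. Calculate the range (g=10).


Given: v0 = 60 m/s, theta = 30 deg, g = 10 m/s^2
sin(2*30) = sin(60) = sqrt(3)/2
Using R = v0^2 * sin(2*theta) / g
R = 60^2 * (sqrt(3)/2) / 10
R = 3600 * sqrt(3) / 20
R = 180*sqrt(3) m

180*sqrt(3) m


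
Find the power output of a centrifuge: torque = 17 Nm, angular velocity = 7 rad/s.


Given: tau = 17 Nm, omega = 7 rad/s
Using P = tau * omega
P = 17 * 7
P = 119 W

119 W


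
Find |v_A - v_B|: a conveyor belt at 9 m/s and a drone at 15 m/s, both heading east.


Given: v_A = 9 m/s east, v_B = 15 m/s east
Both move in the same direction; relative speed = |v_A - v_B|
|9 - 15| = |-6|
= 6 m/s

6 m/s


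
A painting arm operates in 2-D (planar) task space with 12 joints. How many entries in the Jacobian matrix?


Given: task space dimension = 2, joints = 12
Jacobian is a 2 x 12 matrix
Total entries = rows * columns
Total = 2 * 12
Total = 24

24


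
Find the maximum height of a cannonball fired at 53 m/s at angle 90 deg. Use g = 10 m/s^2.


Given: v0 = 53 m/s, theta = 90 deg, g = 10 m/s^2
sin^2(90) = 1
Using H = v0^2 * sin^2(theta) / (2*g)
H = 53^2 * 1 / (2*10)
H = 2809 * 1 / 20
H = 2809 / 20
H = 2809/20 m

2809/20 m


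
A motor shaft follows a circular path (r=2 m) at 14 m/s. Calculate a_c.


Given: v = 14 m/s, r = 2 m
Using a_c = v^2 / r
a_c = 14^2 / 2
a_c = 196 / 2
a_c = 98 m/s^2

98 m/s^2


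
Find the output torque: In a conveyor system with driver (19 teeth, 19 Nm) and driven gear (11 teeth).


Given: N1 = 19, N2 = 11, T1 = 19 Nm
Using T2/T1 = N2/N1
T2 = T1 * N2 / N1
T2 = 19 * 11 / 19
T2 = 209 / 19
T2 = 11 Nm

11 Nm


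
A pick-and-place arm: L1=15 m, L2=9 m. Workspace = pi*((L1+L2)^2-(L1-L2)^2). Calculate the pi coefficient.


Given: L1 = 15, L2 = 9
(L1+L2)^2 = (24)^2 = 576
(L1-L2)^2 = (6)^2 = 36
Difference = 576 - 36 = 540
This equals 4*L1*L2 = 4*15*9 = 540
Workspace area = 540*pi

540


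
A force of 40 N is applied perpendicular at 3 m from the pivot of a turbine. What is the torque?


Given: F = 40 N, r = 3 m, angle = 90 deg (perpendicular)
Using tau = F * r * sin(90)
sin(90) = 1
tau = 40 * 3 * 1
tau = 120 Nm

120 Nm


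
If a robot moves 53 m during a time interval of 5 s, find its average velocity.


Given: distance d = 53 m, time t = 5 s
Using v = d / t
v = 53 / 5
v = 53/5 m/s

53/5 m/s


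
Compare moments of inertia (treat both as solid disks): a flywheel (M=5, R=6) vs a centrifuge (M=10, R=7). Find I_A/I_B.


Given: M1=5 kg, R1=6 m, M2=10 kg, R2=7 m
For a disk: I = (1/2)*M*R^2, so I_A/I_B = (M1*R1^2)/(M2*R2^2)
M1*R1^2 = 5*36 = 180
M2*R2^2 = 10*49 = 490
I_A/I_B = 180/490 = 18/49

18/49


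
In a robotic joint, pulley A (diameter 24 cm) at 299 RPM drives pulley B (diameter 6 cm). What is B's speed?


Given: D1 = 24 cm, w1 = 299 RPM, D2 = 6 cm
Using D1*w1 = D2*w2
w2 = D1*w1 / D2
w2 = 24*299 / 6
w2 = 7176 / 6
w2 = 1196 RPM

1196 RPM


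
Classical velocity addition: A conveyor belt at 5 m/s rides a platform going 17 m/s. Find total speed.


Given: object velocity = 5 m/s, platform velocity = 17 m/s (same direction)
Using classical velocity addition: v_total = v_object + v_platform
v_total = 5 + 17
v_total = 22 m/s

22 m/s


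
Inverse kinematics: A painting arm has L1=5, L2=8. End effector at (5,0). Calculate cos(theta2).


Given: L1 = 5, L2 = 8, target (x, y) = (5, 0)
Using cos(theta2) = (x^2 + y^2 - L1^2 - L2^2) / (2*L1*L2)
x^2 + y^2 = 5^2 + 0 = 25
L1^2 + L2^2 = 25 + 64 = 89
Numerator = 25 - 89 = -64
Denominator = 2*5*8 = 80
cos(theta2) = -64/80 = -4/5

-4/5


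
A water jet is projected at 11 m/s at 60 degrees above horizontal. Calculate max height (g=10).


Given: v0 = 11 m/s, theta = 60 deg, g = 10 m/s^2
sin^2(60) = 3/4
Using H = v0^2 * sin^2(theta) / (2*g)
H = 11^2 * 3/4 / (2*10)
H = 121 * 3/4 / 20
H = 363/4 / 20
H = 363/80 m

363/80 m


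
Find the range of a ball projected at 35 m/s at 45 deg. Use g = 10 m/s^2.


Given: v0 = 35 m/s, theta = 45 deg, g = 10 m/s^2
sin(2*45) = sin(90) = 1
Using R = v0^2 * sin(2*theta) / g
R = 35^2 * 1 / 10
R = 1225 / 10
R = 245/2 m

245/2 m


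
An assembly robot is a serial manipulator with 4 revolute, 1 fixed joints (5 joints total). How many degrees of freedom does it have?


Given: serial robot with 4 revolute, 1 fixed joints
DOF contribution per joint type: revolute=1, prismatic=1, spherical=3, fixed=0
DOF = 4*1 + 1*0
DOF = 4

4


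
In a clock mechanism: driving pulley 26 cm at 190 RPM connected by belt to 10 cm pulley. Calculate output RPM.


Given: D1 = 26 cm, w1 = 190 RPM, D2 = 10 cm
Using D1*w1 = D2*w2
w2 = D1*w1 / D2
w2 = 26*190 / 10
w2 = 4940 / 10
w2 = 494 RPM

494 RPM


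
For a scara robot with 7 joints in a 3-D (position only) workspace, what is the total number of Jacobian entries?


Given: task space dimension = 3, joints = 7
Jacobian is a 3 x 7 matrix
Total entries = rows * columns
Total = 3 * 7
Total = 21

21
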